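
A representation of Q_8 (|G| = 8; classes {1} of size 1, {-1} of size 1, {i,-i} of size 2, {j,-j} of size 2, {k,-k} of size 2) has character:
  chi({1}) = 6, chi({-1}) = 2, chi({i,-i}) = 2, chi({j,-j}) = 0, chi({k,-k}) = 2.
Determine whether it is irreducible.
Not irreducible (reducible): <chi, chi> = 7 > 1.

Reasoning: <chi, chi> = (1/|G|) sum_C |C| * |chi(C)|^2 = (1/8)[1*|6|^2 + 1*|2|^2 + 2*|2|^2 + 2*|0|^2 + 2*|2|^2]
  = (1/8)[(36) + (4) + (8) + (0) + (8)] = 56/8 = 7.
A character is irreducible iff <chi, chi> = 1, so this representation is reducible.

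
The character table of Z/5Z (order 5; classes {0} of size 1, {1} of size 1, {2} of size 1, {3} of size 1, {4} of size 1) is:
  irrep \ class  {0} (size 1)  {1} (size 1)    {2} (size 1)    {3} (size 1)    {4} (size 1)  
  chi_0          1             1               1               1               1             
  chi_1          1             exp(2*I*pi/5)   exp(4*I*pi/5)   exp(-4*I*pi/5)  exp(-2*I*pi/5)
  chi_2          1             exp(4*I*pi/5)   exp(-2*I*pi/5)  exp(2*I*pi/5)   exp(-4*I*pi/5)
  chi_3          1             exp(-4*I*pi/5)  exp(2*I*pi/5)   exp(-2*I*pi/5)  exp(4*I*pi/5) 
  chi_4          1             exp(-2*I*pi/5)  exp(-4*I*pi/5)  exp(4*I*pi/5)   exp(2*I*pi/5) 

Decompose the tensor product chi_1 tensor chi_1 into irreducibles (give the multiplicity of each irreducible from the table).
chi_1 tensor chi_1 = chi_2 (all other irreducibles have multiplicity 0).

Proof sketch: The character of a tensor product is the pointwise product (chi_1 * chi_1)(C) = chi_1(C) * chi_1(C):
  {0}: (1)*(1), {1}: (exp(2*I*pi/5))*(exp(2*I*pi/5)), {2}: (exp(4*I*pi/5))*(exp(4*I*pi/5)), {3}: (exp(-4*I*pi/5))*(exp(-4*I*pi/5)), {4}: (exp(-2*I*pi/5))*(exp(-2*I*pi/5))
so (chi_1 * chi_1) takes values
  {0} -> 1, {1} -> exp(4*I*pi/5), {2} -> exp(-2*I*pi/5), {3} -> exp(2*I*pi/5), {4} -> exp(-4*I*pi/5).
Now take the inner product of this character with each irreducible chi from the table, <chi_1*chi_1, chi> = (1/5) sum_C |C| (chi_1*chi_1)(C) conj(chi(C)):
  <chi_1*chi_1, chi_0> = (1/5)[1*(1)*conj(1) + 1*(exp(4*I*pi/5))*conj(1) + 1*(exp(-2*I*pi/5))*conj(1) + 1*(exp(2*I*pi/5))*conj(1) + 1*(exp(-4*I*pi/5))*conj(1)]
      = (1/5)[(1) + (exp(4*I*pi/5)) + (exp(-2*I*pi/5)) + (exp(2*I*pi/5)) + (exp(-4*I*pi/5))] = 0/5 = 0
  <chi_1*chi_1, chi_1> = (1/5)[1*(1)*conj(1) + 1*(exp(4*I*pi/5))*conj(exp(2*I*pi/5)) + 1*(exp(-2*I*pi/5))*conj(exp(4*I*pi/5)) + 1*(exp(2*I*pi/5))*conj(exp(-4*I*pi/5)) + 1*(exp(-4*I*pi/5))*conj(exp(-2*I*pi/5))]
      = (1/5)[(1) + (exp(2*I*pi/5)) + (exp(4*I*pi/5)) + (exp(-4*I*pi/5)) + (exp(-2*I*pi/5))] = 0/5 = 0
  <chi_1*chi_1, chi_2> = (1/5)[1*(1)*conj(1) + 1*(exp(4*I*pi/5))*conj(exp(4*I*pi/5)) + 1*(exp(-2*I*pi/5))*conj(exp(-2*I*pi/5)) + 1*(exp(2*I*pi/5))*conj(exp(2*I*pi/5)) + 1*(exp(-4*I*pi/5))*conj(exp(-4*I*pi/5))]
      = (1/5)[(1) + (1) + (1) + (1) + (1)] = 5/5 = 1
  <chi_1*chi_1, chi_3> = (1/5)[1*(1)*conj(1) + 1*(exp(4*I*pi/5))*conj(exp(-4*I*pi/5)) + 1*(exp(-2*I*pi/5))*conj(exp(2*I*pi/5)) + 1*(exp(2*I*pi/5))*conj(exp(-2*I*pi/5)) + 1*(exp(-4*I*pi/5))*conj(exp(4*I*pi/5))]
      = (1/5)[(1) + (exp(-2*I*pi/5)) + (exp(-4*I*pi/5)) + (exp(4*I*pi/5)) + (exp(2*I*pi/5))] = 0/5 = 0
  <chi_1*chi_1, chi_4> = (1/5)[1*(1)*conj(1) + 1*(exp(4*I*pi/5))*conj(exp(-2*I*pi/5)) + 1*(exp(-2*I*pi/5))*conj(exp(-4*I*pi/5)) + 1*(exp(2*I*pi/5))*conj(exp(4*I*pi/5)) + 1*(exp(-4*I*pi/5))*conj(exp(2*I*pi/5))]
      = (1/5)[(1) + (exp(-4*I*pi/5)) + (exp(2*I*pi/5)) + (exp(-2*I*pi/5)) + (exp(4*I*pi/5))] = 0/5 = 0
(Exp terms are combined using exp(i*s)*conj(exp(i*t)) = exp(i*(s-t)), and sums of them are collapsed using the identity that for every m > 1 the m distinct m-th roots of unity sum to 0, e.g. 1 + exp(2*I*pi/3) + exp(-2*I*pi/3) = 0.)
Hence the multiplicities are chi_2: 1. Dimension check: dim(chi_1)*dim(chi_1) = 1*1 = 1 and sum (mult * dim) = 1*1 = 1.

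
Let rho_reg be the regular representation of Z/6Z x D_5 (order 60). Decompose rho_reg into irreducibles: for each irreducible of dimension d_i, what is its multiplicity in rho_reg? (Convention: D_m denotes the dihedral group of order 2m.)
Each irreducible V_i of dimension d_i appears with multiplicity d_i, i.e. rho_reg = (direct sum over all irreducibles V_i) d_i V_i. The irreducible dimensions for Z/6Z x D_5 are 1, 1, 1, 1, 1, 1, 1, 1, 1, 1, 1, 1, 2, 2, 2, 2, 2, 2, 2, 2, 2, 2, 2, 2: 12 irreducibles of dimension 1, each with multiplicity 1; 12 irreducibles of dimension 2, each with multiplicity 2. Total dimension 12*1*1 + 12*2*2 = 60 = |G|.

Argument: General theorem: in the regular representation of a finite group G, each irreducible appears with multiplicity equal to its dimension. Check: dim(rho_reg) = sum d_i^2 = 1 + 1 + 1 + 1 + 1 + 1 + 1 + 1 + 1 + 1 + 1 + 1 + 4 + 4 + 4 + 4 + 4 + 4 + 4 + 4 + 4 + 4 + 4 + 4 = 60 = |G|.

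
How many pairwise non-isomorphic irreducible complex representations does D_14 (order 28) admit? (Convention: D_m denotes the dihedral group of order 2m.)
10

Working: The number of irreducible complex representations of a finite group equals its number of conjugacy classes. D_14 has 10 conjugacy classes (n/2 + 3 for n even), so D_14 (order 28) has exactly 10 irreducible complex representations.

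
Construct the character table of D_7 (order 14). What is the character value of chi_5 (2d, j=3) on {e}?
Conjugacy classes: {e} of size 1, {r^1, r^6} of size 2, {r^2, r^5} of size 2, {r^3, r^4} of size 2, {s, sr, ..., sr^6} of size 7.
Character table:
  irrep \ class              {e} (size 1)  {r^1, r^6} (size 2)  {r^2, r^5} (size 2)  {r^3, r^4} (size 2)  {s, sr, ..., sr^6} (size 7)
  chi_1 (triv)               1             1                    1                    1                    1                          
  chi_2 (sign: r->1, s->-1)  1             1                    1                    1                    -1                         
  chi_3 (2d, j=1)            2             2*cos(2*pi/7)        -2*cos(3*pi/7)       -2*cos(pi/7)         0                          
  chi_4 (2d, j=2)            2             -2*cos(3*pi/7)       -2*cos(pi/7)         2*cos(2*pi/7)        0                          
  chi_5 (2d, j=3)            2             -2*cos(pi/7)         2*cos(2*pi/7)        -2*cos(3*pi/7)       0                          

Spot check: chi_5 (2d, j=3) on {e} = 2.

Justification: D_7 has order 2*7 = 14 with 5 conjugacy classes, hence 5 irreducibles. Sum of squared dims 1 + 1 + 4 + 4 + 4 = 14 = |G|. Linear characters come from the abelianisation; the 2-dimensional irreps have character r^k -> 2*cos(2*pi*j*k/7), reflections -> 0.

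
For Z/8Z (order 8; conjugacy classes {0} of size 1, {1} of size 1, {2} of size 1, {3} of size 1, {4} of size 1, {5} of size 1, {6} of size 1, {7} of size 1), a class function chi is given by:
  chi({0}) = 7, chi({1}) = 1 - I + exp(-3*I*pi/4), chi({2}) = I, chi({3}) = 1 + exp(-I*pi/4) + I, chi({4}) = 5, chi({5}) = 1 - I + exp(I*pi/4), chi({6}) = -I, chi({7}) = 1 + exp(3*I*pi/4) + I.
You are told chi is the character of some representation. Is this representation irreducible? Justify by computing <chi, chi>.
Not irreducible (reducible): <chi, chi> = 11 > 1.

<chi, chi> = (1/|G|) sum_C |C| * |chi(C)|^2 = (1/8)[1*|7|^2 + 1*|1 - I + exp(-3*I*pi/4)|^2 + 1*|I|^2 + 1*|1 + exp(-I*pi/4) + I|^2 + 1*|5|^2 + 1*|1 - I + exp(I*pi/4)|^2 + 1*|-I|^2 + 1*|1 + exp(3*I*pi/4) + I|^2]
  = (1/8)[(49) + (3) + (1) + (3) + (25) + (3) + (1) + (3)] = 88/8 = 11.
(Exp terms are combined using exp(i*s)*conj(exp(i*t)) = exp(i*(s-t)), and sums of them are collapsed using the identity that for every m > 1 the m distinct m-th roots of unity sum to 0, e.g. 1 + exp(2*I*pi/3) + exp(-2*I*pi/3) = 0.)
A character is irreducible iff <chi, chi> = 1, so this representation is reducible.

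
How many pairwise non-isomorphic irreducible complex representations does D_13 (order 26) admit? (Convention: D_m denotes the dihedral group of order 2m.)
8

Why: The number of irreducible complex representations of a finite group equals its number of conjugacy classes. D_13 has 8 conjugacy classes ((n+3)/2 for n odd), so D_13 (order 26) has exactly 8 irreducible complex representations.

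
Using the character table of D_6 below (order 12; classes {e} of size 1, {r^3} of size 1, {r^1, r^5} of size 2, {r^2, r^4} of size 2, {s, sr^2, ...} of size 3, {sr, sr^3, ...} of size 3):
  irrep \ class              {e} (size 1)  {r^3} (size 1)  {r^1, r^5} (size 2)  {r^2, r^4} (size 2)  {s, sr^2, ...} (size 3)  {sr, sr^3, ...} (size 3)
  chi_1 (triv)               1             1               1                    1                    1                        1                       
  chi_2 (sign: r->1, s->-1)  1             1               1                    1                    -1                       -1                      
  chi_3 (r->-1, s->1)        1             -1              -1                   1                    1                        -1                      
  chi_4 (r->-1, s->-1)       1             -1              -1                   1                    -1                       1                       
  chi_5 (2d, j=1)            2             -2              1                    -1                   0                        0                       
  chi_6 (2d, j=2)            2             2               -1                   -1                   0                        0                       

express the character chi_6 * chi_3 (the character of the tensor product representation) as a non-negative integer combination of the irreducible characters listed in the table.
chi_6 tensor chi_3 = chi_5 (all other irreducibles have multiplicity 0).

Reasoning: The character of a tensor product is the pointwise product (chi_6 * chi_3)(C) = chi_6(C) * chi_3(C):
  {e}: (2)*(1), {r^3}: (2)*(-1), {r^1, r^5}: (-1)*(-1), {r^2, r^4}: (-1)*(1), {s, sr^2, ...}: (0)*(1), {sr, sr^3, ...}: (0)*(-1)
so (chi_6 * chi_3) takes values
  {e} -> 2, {r^3} -> -2, {r^1, r^5} -> 1, {r^2, r^4} -> -1, {s, sr^2, ...} -> 0, {sr, sr^3, ...} -> 0.
Now take the inner product of this character with each irreducible chi from the table, <chi_6*chi_3, chi> = (1/12) sum_C |C| (chi_6*chi_3)(C) conj(chi(C)):
  <chi_6*chi_3, chi_1> = (1/12)[1*(2)*conj(1) + 1*(-2)*conj(1) + 2*(1)*conj(1) + 2*(-1)*conj(1) + 3*(0)*conj(1) + 3*(0)*conj(1)]
      = (1/12)[(2) + (-2) + (2) + (-2) + (0) + (0)] = 0/12 = 0
  <chi_6*chi_3, chi_2> = (1/12)[1*(2)*conj(1) + 1*(-2)*conj(1) + 2*(1)*conj(1) + 2*(-1)*conj(1) + 3*(0)*conj(-1) + 3*(0)*conj(-1)]
      = (1/12)[(2) + (-2) + (2) + (-2) + (0) + (0)] = 0/12 = 0
  <chi_6*chi_3, chi_3> = (1/12)[1*(2)*conj(1) + 1*(-2)*conj(-1) + 2*(1)*conj(-1) + 2*(-1)*conj(1) + 3*(0)*conj(1) + 3*(0)*conj(-1)]
      = (1/12)[(2) + (2) + (-2) + (-2) + (0) + (0)] = 0/12 = 0
  <chi_6*chi_3, chi_4> = (1/12)[1*(2)*conj(1) + 1*(-2)*conj(-1) + 2*(1)*conj(-1) + 2*(-1)*conj(1) + 3*(0)*conj(-1) + 3*(0)*conj(1)]
      = (1/12)[(2) + (2) + (-2) + (-2) + (0) + (0)] = 0/12 = 0
  <chi_6*chi_3, chi_5> = (1/12)[1*(2)*conj(2) + 1*(-2)*conj(-2) + 2*(1)*conj(1) + 2*(-1)*conj(-1) + 3*(0)*conj(0) + 3*(0)*conj(0)]
      = (1/12)[(4) + (4) + (2) + (2) + (0) + (0)] = 12/12 = 1
  <chi_6*chi_3, chi_6> = (1/12)[1*(2)*conj(2) + 1*(-2)*conj(2) + 2*(1)*conj(-1) + 2*(-1)*conj(-1) + 3*(0)*conj(0) + 3*(0)*conj(0)]
      = (1/12)[(4) + (-4) + (-2) + (2) + (0) + (0)] = 0/12 = 0
Hence the multiplicities are chi_5: 1. Dimension check: dim(chi_6)*dim(chi_3) = 2*1 = 2 and sum (mult * dim) = 1*2 = 2.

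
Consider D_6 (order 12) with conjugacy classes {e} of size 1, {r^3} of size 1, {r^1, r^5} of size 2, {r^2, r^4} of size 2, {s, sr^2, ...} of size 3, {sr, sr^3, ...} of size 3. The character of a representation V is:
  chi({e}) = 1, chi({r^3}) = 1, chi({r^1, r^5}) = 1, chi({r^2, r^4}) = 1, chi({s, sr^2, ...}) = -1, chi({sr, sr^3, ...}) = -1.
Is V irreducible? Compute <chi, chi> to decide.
Irreducible: <chi, chi> = 1.

Why: <chi, chi> = (1/|G|) sum_C |C| * |chi(C)|^2 = (1/12)[1*|1|^2 + 1*|1|^2 + 2*|1|^2 + 2*|1|^2 + 3*|-1|^2 + 3*|-1|^2]
  = (1/12)[(1) + (1) + (2) + (2) + (3) + (3)] = 12/12 = 1.
A character is irreducible iff <chi, chi> = 1, so this representation is irreducible.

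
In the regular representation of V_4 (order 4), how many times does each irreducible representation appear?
Each irreducible V_i of dimension d_i appears with multiplicity d_i, i.e. rho_reg = (direct sum over all irreducibles V_i) d_i V_i. The irreducible dimensions for V_4 are 1, 1, 1, 1: 4 irreducibles of dimension 1, each with multiplicity 1. Total dimension 4*1*1 = 4 = |G|.

Details: General theorem: in the regular representation of a finite group G, each irreducible appears with multiplicity equal to its dimension. Check: dim(rho_reg) = sum d_i^2 = 1 + 1 + 1 + 1 = 4 = |G|.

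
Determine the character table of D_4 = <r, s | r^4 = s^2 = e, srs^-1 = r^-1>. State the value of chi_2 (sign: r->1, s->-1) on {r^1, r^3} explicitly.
Conjugacy classes: {e} of size 1, {r^2} of size 1, {r^1, r^3} of size 2, {s, sr^2, ...} of size 2, {sr, sr^3, ...} of size 2.
Character table:
  irrep \ class              {e} (size 1)  {r^2} (size 1)  {r^1, r^3} (size 2)  {s, sr^2, ...} (size 2)  {sr, sr^3, ...} (size 2)
  chi_1 (triv)               1             1               1                    1                        1                       
  chi_2 (sign: r->1, s->-1)  1             1               1                    -1                       -1                      
  chi_3 (r->-1, s->1)        1             1               -1                   1                        -1                      
  chi_4 (r->-1, s->-1)       1             1               -1                   -1                       1                       
  chi_5 (2d, j=1)            2             -2              0                    0                        0                       

Spot check: chi_2 (sign: r->1, s->-1) on {r^1, r^3} = 1.

Argument: D_4 has order 2*4 = 8 with 5 conjugacy classes, hence 5 irreducibles. Sum of squared dims 1 + 1 + 1 + 1 + 4 = 8 = |G|. Linear characters come from the abelianisation; the 2-dimensional irreps have character r^k -> 2*cos(2*pi*j*k/4), reflections -> 0.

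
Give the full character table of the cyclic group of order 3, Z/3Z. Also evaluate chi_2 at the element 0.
Character table of Z/3Z (irreps indexed chi_0,...,chi_2 with chi_k(m) = zeta_3^(k*m), zeta_3 = exp(2*pi*i/3)):
  irrep \ class  {0} (size 1)  {1} (size 1)    {2} (size 1)  
  chi_0          1             1               1             
  chi_1          1             exp(2*I*pi/3)   exp(-2*I*pi/3)
  chi_2          1             exp(-2*I*pi/3)  exp(2*I*pi/3) 

Spot check: chi_2(0) = zeta_3^(2*0) = zeta_3^0 = 1.

Solution. Z/3Z is abelian, so all 3 irreducible complex representations are 1-dimensional. They are given by chi_k(m) = zeta_3^(k*m) for k = 0,...,2. Row orthogonality: sum_m chi_k(m) conj(chi_l(m)) = 3 * [k = l].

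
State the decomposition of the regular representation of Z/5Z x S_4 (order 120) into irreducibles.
Each irreducible V_i of dimension d_i appears with multiplicity d_i, i.e. rho_reg = (direct sum over all irreducibles V_i) d_i V_i. The irreducible dimensions for Z/5Z x S_4 are 1, 1, 1, 1, 1, 1, 1, 1, 1, 1, 2, 2, 2, 2, 2, 3, 3, 3, 3, 3, 3, 3, 3, 3, 3: 10 irreducibles of dimension 1, each with multiplicity 1; 5 irreducibles of dimension 2, each with multiplicity 2; 10 irreducibles of dimension 3, each with multiplicity 3. Total dimension 10*1*1 + 5*2*2 + 10*3*3 = 120 = |G|.

Why: General theorem: in the regular representation of a finite group G, each irreducible appears with multiplicity equal to its dimension. Check: dim(rho_reg) = sum d_i^2 = 1 + 1 + 1 + 1 + 1 + 1 + 1 + 1 + 1 + 1 + 4 + 4 + 4 + 4 + 4 + 9 + 9 + 9 + 9 + 9 + 9 + 9 + 9 + 9 + 9 = 120 = |G|.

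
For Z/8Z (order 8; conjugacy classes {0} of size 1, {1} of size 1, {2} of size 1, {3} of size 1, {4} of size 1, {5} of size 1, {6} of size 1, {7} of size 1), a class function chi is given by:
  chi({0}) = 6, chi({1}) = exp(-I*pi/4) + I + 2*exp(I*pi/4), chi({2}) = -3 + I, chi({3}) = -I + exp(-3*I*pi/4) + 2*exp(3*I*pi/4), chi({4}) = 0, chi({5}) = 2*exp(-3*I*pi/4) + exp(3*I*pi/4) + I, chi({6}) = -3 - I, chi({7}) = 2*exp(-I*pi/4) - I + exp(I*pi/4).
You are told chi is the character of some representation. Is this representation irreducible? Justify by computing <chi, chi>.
Not irreducible (reducible): <chi, chi> = 10 > 1.

Working: <chi, chi> = (1/|G|) sum_C |C| * |chi(C)|^2 = (1/8)[1*|6|^2 + 1*|exp(-I*pi/4) + I + 2*exp(I*pi/4)|^2 + 1*|-3 + I|^2 + 1*|-I + exp(-3*I*pi/4) + 2*exp(3*I*pi/4)|^2 + 1*|0|^2 + 1*|2*exp(-3*I*pi/4) + exp(3*I*pi/4) + I|^2 + 1*|-3 - I|^2 + 1*|2*exp(-I*pi/4) - I + exp(I*pi/4)|^2]
  = (1/8)[(36) + (6 - exp(3*I*pi/4) + exp(I*pi/4)) + (10) + (6 + exp(-3*I*pi/4) - exp(-I*pi/4)) + (0) + (6 + exp(-3*I*pi/4) - exp(-I*pi/4)) + (10) + (6 - exp(3*I*pi/4) + exp(I*pi/4))] = 80/8 = 10.
(Exp terms are combined using exp(i*s)*conj(exp(i*t)) = exp(i*(s-t)), and sums of them are collapsed using the identity that for every m > 1 the m distinct m-th roots of unity sum to 0, e.g. 1 + exp(2*I*pi/3) + exp(-2*I*pi/3) = 0.)
A character is irreducible iff <chi, chi> = 1, so this representation is reducible.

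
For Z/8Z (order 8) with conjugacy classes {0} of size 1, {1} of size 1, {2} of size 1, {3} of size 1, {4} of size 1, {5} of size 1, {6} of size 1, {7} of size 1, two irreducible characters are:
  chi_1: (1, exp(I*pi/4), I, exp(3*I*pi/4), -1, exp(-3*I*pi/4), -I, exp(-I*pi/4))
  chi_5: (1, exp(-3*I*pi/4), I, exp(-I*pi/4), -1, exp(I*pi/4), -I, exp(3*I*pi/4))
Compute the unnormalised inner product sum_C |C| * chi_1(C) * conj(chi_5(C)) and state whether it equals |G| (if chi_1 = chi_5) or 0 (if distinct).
Sum = 0; so <chi_1, chi_5> = 0 (distinct irreducibles are orthogonal).

Justification: Compute term by term over conjugacy classes (|C| * chi_1(C) * conj(chi_5(C))):
  1*(1)*conj(1) + 1*(exp(I*pi/4))*conj(exp(-3*I*pi/4)) + 1*(I)*conj(I) + 1*(exp(3*I*pi/4))*conj(exp(-I*pi/4)) + 1*(-1)*conj(-1) + 1*(exp(-3*I*pi/4))*conj(exp(I*pi/4)) + 1*(-I)*conj(-I) + 1*(exp(-I*pi/4))*conj(exp(3*I*pi/4))
  = (1) + (-1) + (1) + (-1) + (1) + (-1) + (1) + (-1)
  = 0.
(Exp terms are combined using exp(i*s)*conj(exp(i*t)) = exp(i*(s-t)), and sums of them are collapsed using the identity that for every m > 1 the m distinct m-th roots of unity sum to 0, e.g. 1 + exp(2*I*pi/3) + exp(-2*I*pi/3) = 0.)
Dividing by |G| = 8 gives 0/8 = 0, matching the row-orthogonality relation <chi_1, chi_5> = [chi_1 = chi_5].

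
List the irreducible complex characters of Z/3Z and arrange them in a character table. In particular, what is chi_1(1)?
Character table of Z/3Z (irreps indexed chi_0,...,chi_2 with chi_k(m) = zeta_3^(k*m), zeta_3 = exp(2*pi*i/3)):
  irrep \ class  {0} (size 1)  {1} (size 1)    {2} (size 1)  
  chi_0          1             1               1             
  chi_1          1             exp(2*I*pi/3)   exp(-2*I*pi/3)
  chi_2          1             exp(-2*I*pi/3)  exp(2*I*pi/3) 

Spot check: chi_1(1) = zeta_3^(1*1) = zeta_3^1 = exp(2*I*pi/3).

Why: Z/3Z is abelian, so all 3 irreducible complex representations are 1-dimensional. They are given by chi_k(m) = zeta_3^(k*m) for k = 0,...,2. Row orthogonality: sum_m chi_k(m) conj(chi_l(m)) = 3 * [k = l].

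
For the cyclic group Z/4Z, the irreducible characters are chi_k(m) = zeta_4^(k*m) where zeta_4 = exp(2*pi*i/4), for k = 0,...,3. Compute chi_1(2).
chi_1(2) = zeta_4^2 = -1

Why: chi_1(2) = zeta_4^(1*2) = zeta_4^2. Since zeta_4^4 = 1, this equals zeta_4^2 = exp(2*pi*i*2/4) = -1.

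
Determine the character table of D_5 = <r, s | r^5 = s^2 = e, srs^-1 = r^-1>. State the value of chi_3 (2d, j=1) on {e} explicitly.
Conjugacy classes: {e} of size 1, {r^1, r^4} of size 2, {r^2, r^3} of size 2, {s, sr, ..., sr^4} of size 5.
Character table:
  irrep \ class              {e} (size 1)  {r^1, r^4} (size 2)  {r^2, r^3} (size 2)  {s, sr, ..., sr^4} (size 5)
  chi_1 (triv)               1             1                    1                    1                          
  chi_2 (sign: r->1, s->-1)  1             1                    1                    -1                         
  chi_3 (2d, j=1)            2             -1/2 + sqrt(5)/2     -sqrt(5)/2 - 1/2     0                          
  chi_4 (2d, j=2)            2             -sqrt(5)/2 - 1/2     -1/2 + sqrt(5)/2     0                          

Spot check: chi_3 (2d, j=1) on {e} = 2.

Justification: D_5 has order 2*5 = 10 with 4 conjugacy classes, hence 4 irreducibles. Sum of squared dims 1 + 1 + 4 + 4 = 10 = |G|. Linear characters come from the abelianisation; the 2-dimensional irreps have character r^k -> 2*cos(2*pi*j*k/5), reflections -> 0.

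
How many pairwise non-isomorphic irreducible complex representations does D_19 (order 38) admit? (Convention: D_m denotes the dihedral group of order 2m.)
11

Justification: The number of irreducible complex representations of a finite group equals its number of conjugacy classes. D_19 has 11 conjugacy classes ((n+3)/2 for n odd), so D_19 (order 38) has exactly 11 irreducible complex representations.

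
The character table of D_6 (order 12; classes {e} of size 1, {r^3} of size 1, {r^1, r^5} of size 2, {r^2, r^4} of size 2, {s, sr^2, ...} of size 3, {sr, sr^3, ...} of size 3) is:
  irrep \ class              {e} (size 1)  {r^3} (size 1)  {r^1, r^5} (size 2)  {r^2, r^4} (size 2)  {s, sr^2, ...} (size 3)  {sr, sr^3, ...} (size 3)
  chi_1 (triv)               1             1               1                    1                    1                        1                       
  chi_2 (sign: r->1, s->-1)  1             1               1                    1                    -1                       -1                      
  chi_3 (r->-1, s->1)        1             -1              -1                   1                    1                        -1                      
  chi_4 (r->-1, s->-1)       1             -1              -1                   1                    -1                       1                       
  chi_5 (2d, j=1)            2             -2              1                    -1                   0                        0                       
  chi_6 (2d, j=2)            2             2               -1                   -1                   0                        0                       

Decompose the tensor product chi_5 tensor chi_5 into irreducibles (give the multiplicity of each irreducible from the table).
chi_5 tensor chi_5 = chi_1 + chi_2 + chi_6 (all other irreducibles have multiplicity 0).

Details: The character of a tensor product is the pointwise product (chi_5 * chi_5)(C) = chi_5(C) * chi_5(C):
  {e}: (2)*(2), {r^3}: (-2)*(-2), {r^1, r^5}: (1)*(1), {r^2, r^4}: (-1)*(-1), {s, sr^2, ...}: (0)*(0), {sr, sr^3, ...}: (0)*(0)
so (chi_5 * chi_5) takes values
  {e} -> 4, {r^3} -> 4, {r^1, r^5} -> 1, {r^2, r^4} -> 1, {s, sr^2, ...} -> 0, {sr, sr^3, ...} -> 0.
Now take the inner product of this character with each irreducible chi from the table, <chi_5*chi_5, chi> = (1/12) sum_C |C| (chi_5*chi_5)(C) conj(chi(C)):
  <chi_5*chi_5, chi_1> = (1/12)[1*(4)*conj(1) + 1*(4)*conj(1) + 2*(1)*conj(1) + 2*(1)*conj(1) + 3*(0)*conj(1) + 3*(0)*conj(1)]
      = (1/12)[(4) + (4) + (2) + (2) + (0) + (0)] = 12/12 = 1
  <chi_5*chi_5, chi_2> = (1/12)[1*(4)*conj(1) + 1*(4)*conj(1) + 2*(1)*conj(1) + 2*(1)*conj(1) + 3*(0)*conj(-1) + 3*(0)*conj(-1)]
      = (1/12)[(4) + (4) + (2) + (2) + (0) + (0)] = 12/12 = 1
  <chi_5*chi_5, chi_3> = (1/12)[1*(4)*conj(1) + 1*(4)*conj(-1) + 2*(1)*conj(-1) + 2*(1)*conj(1) + 3*(0)*conj(1) + 3*(0)*conj(-1)]
      = (1/12)[(4) + (-4) + (-2) + (2) + (0) + (0)] = 0/12 = 0
  <chi_5*chi_5, chi_4> = (1/12)[1*(4)*conj(1) + 1*(4)*conj(-1) + 2*(1)*conj(-1) + 2*(1)*conj(1) + 3*(0)*conj(-1) + 3*(0)*conj(1)]
      = (1/12)[(4) + (-4) + (-2) + (2) + (0) + (0)] = 0/12 = 0
  <chi_5*chi_5, chi_5> = (1/12)[1*(4)*conj(2) + 1*(4)*conj(-2) + 2*(1)*conj(1) + 2*(1)*conj(-1) + 3*(0)*conj(0) + 3*(0)*conj(0)]
      = (1/12)[(8) + (-8) + (2) + (-2) + (0) + (0)] = 0/12 = 0
  <chi_5*chi_5, chi_6> = (1/12)[1*(4)*conj(2) + 1*(4)*conj(2) + 2*(1)*conj(-1) + 2*(1)*conj(-1) + 3*(0)*conj(0) + 3*(0)*conj(0)]
      = (1/12)[(8) + (8) + (-2) + (-2) + (0) + (0)] = 12/12 = 1
Hence the multiplicities are chi_1: 1, chi_2: 1, chi_6: 1. Dimension check: dim(chi_5)*dim(chi_5) = 2*2 = 4 and sum (mult * dim) = 1*1 + 1*1 + 1*2 = 4.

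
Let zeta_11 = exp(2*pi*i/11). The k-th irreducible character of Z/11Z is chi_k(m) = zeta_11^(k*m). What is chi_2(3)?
chi_2(3) = zeta_11^6 = exp(-10*I*pi/11)

Reasoning: chi_2(3) = zeta_11^(2*3) = zeta_11^6. Since zeta_11^11 = 1, this equals zeta_11^6 = exp(2*pi*i*6/11) = exp(-10*I*pi/11).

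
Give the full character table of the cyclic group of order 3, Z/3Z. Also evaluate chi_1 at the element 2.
Character table of Z/3Z (irreps indexed chi_0,...,chi_2 with chi_k(m) = zeta_3^(k*m), zeta_3 = exp(2*pi*i/3)):
  irrep \ class  {0} (size 1)  {1} (size 1)    {2} (size 1)  
  chi_0          1             1               1             
  chi_1          1             exp(2*I*pi/3)   exp(-2*I*pi/3)
  chi_2          1             exp(-2*I*pi/3)  exp(2*I*pi/3) 

Spot check: chi_1(2) = zeta_3^(1*2) = zeta_3^2 = exp(-2*I*pi/3).

Explanation: Z/3Z is abelian, so all 3 irreducible complex representations are 1-dimensional. They are given by chi_k(m) = zeta_3^(k*m) for k = 0,...,2. Row orthogonality: sum_m chi_k(m) conj(chi_l(m)) = 3 * [k = l].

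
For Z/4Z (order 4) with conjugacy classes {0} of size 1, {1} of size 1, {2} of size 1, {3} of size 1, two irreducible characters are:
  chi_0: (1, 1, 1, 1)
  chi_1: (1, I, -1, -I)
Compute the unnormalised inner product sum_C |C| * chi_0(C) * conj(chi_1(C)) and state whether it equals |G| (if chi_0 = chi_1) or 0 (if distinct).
Sum = 0; so <chi_0, chi_1> = 0 (distinct irreducibles are orthogonal).

Explanation: Compute term by term over conjugacy classes (|C| * chi_0(C) * conj(chi_1(C))):
  1*(1)*conj(1) + 1*(1)*conj(I) + 1*(1)*conj(-1) + 1*(1)*conj(-I)
  = (1) + (-I) + (-1) + (I)
  = 0.
(Exp terms are combined using exp(i*s)*conj(exp(i*t)) = exp(i*(s-t)), and sums of them are collapsed using the identity that for every m > 1 the m distinct m-th roots of unity sum to 0, e.g. 1 + exp(2*I*pi/3) + exp(-2*I*pi/3) = 0.)
Dividing by |G| = 4 gives 0/4 = 0, matching the row-orthogonality relation <chi_0, chi_1> = [chi_0 = chi_1].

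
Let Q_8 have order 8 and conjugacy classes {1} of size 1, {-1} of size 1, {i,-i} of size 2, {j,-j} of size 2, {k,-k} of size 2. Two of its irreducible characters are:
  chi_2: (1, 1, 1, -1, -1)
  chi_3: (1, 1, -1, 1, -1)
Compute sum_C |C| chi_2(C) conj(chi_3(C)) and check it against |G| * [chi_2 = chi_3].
Sum = 0; so <chi_2, chi_3> = 0 (distinct irreducibles are orthogonal).

Justification: Compute term by term over conjugacy classes (|C| * chi_2(C) * conj(chi_3(C))):
  1*(1)*conj(1) + 1*(1)*conj(1) + 2*(1)*conj(-1) + 2*(-1)*conj(1) + 2*(-1)*conj(-1)
  = (1) + (1) + (-2) + (-2) + (2)
  = 0.
Dividing by |G| = 8 gives 0/8 = 0, matching the row-orthogonality relation <chi_2, chi_3> = [chi_2 = chi_3].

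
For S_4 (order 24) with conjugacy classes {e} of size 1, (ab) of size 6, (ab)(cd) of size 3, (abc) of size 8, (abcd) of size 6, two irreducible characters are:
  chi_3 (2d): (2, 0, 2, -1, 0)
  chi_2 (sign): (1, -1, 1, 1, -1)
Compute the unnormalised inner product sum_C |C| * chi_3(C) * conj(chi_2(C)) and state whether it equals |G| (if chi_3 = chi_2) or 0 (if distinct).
Sum = 0; so <chi_3, chi_2> = 0 (distinct irreducibles are orthogonal).

Explanation: Compute term by term over conjugacy classes (|C| * chi_3(C) * conj(chi_2(C))):
  1*(2)*conj(1) + 6*(0)*conj(-1) + 3*(2)*conj(1) + 8*(-1)*conj(1) + 6*(0)*conj(-1)
  = (2) + (0) + (6) + (-8) + (0)
  = 0.
Dividing by |G| = 24 gives 0/24 = 0, matching the row-orthogonality relation <chi_3, chi_2> = [chi_3 = chi_2].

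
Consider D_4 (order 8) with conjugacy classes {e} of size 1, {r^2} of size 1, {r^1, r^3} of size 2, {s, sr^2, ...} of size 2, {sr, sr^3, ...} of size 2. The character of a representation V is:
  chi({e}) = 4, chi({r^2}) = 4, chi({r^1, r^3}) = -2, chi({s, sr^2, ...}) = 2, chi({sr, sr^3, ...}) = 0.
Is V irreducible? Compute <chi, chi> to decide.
Not irreducible (reducible): <chi, chi> = 6 > 1.

Argument: <chi, chi> = (1/|G|) sum_C |C| * |chi(C)|^2 = (1/8)[1*|4|^2 + 1*|4|^2 + 2*|-2|^2 + 2*|2|^2 + 2*|0|^2]
  = (1/8)[(16) + (16) + (8) + (8) + (0)] = 48/8 = 6.
A character is irreducible iff <chi, chi> = 1, so this representation is reducible.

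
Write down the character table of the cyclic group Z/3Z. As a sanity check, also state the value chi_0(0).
Character table of Z/3Z (irreps indexed chi_0,...,chi_2 with chi_k(m) = zeta_3^(k*m), zeta_3 = exp(2*pi*i/3)):
  irrep \ class  {0} (size 1)  {1} (size 1)    {2} (size 1)  
  chi_0          1             1               1             
  chi_1          1             exp(2*I*pi/3)   exp(-2*I*pi/3)
  chi_2          1             exp(-2*I*pi/3)  exp(2*I*pi/3) 

Spot check: chi_0(0) = zeta_3^(0*0) = zeta_3^0 = 1.

Reasoning: Z/3Z is abelian, so all 3 irreducible complex representations are 1-dimensional. They are given by chi_k(m) = zeta_3^(k*m) for k = 0,...,2. Row orthogonality: sum_m chi_k(m) conj(chi_l(m)) = 3 * [k = l].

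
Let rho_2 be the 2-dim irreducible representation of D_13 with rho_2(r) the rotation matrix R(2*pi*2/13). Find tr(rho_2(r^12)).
chi_{rho_2}(r^12) = 2*cos(2*pi*2*12/13) = 2*cos(4*pi/13)

Solution. rho_2(r^12) is rotation by angle 2*pi*2*12/13, whose trace is 2*cos(2*pi*2*12/13) = 2*cos(4*pi/13).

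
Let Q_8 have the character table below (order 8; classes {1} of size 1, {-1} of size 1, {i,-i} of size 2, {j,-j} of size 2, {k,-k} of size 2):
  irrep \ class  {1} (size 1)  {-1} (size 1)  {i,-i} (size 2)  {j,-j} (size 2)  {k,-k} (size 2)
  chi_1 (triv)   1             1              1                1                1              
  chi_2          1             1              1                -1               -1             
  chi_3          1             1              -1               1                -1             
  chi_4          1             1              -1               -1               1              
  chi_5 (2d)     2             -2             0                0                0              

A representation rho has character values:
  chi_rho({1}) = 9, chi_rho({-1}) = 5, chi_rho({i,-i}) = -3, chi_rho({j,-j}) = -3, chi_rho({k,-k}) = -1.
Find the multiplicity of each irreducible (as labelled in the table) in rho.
Multiplicities: chi_1: 0, chi_2: 2, chi_3: 2, chi_4: 3, chi_5: 1.

Why: Use <chi_rho, chi> = (1/|G|) sum_C |C| * chi_rho(C) * conj(chi(C)) with |G| = 8 for each irreducible chi in the table:
  <chi_rho, chi_1> = (1/8)[1*(9)*conj(1) + 1*(5)*conj(1) + 2*(-3)*conj(1) + 2*(-3)*conj(1) + 2*(-1)*conj(1)]
      = (1/8)[(9) + (5) + (-6) + (-6) + (-2)] = 0/8 = 0
  <chi_rho, chi_2> = (1/8)[1*(9)*conj(1) + 1*(5)*conj(1) + 2*(-3)*conj(1) + 2*(-3)*conj(-1) + 2*(-1)*conj(-1)]
      = (1/8)[(9) + (5) + (-6) + (6) + (2)] = 16/8 = 2
  <chi_rho, chi_3> = (1/8)[1*(9)*conj(1) + 1*(5)*conj(1) + 2*(-3)*conj(-1) + 2*(-3)*conj(1) + 2*(-1)*conj(-1)]
      = (1/8)[(9) + (5) + (6) + (-6) + (2)] = 16/8 = 2
  <chi_rho, chi_4> = (1/8)[1*(9)*conj(1) + 1*(5)*conj(1) + 2*(-3)*conj(-1) + 2*(-3)*conj(-1) + 2*(-1)*conj(1)]
      = (1/8)[(9) + (5) + (6) + (6) + (-2)] = 24/8 = 3
  <chi_rho, chi_5> = (1/8)[1*(9)*conj(2) + 1*(5)*conj(-2) + 2*(-3)*conj(0) + 2*(-3)*conj(0) + 2*(-1)*conj(0)]
      = (1/8)[(18) + (-10) + (0) + (0) + (0)] = 8/8 = 1
Dimension check: dim(rho) = sum (mult * dim) = 0*1 + 2*1 + 2*1 + 3*1 + 1*2 = 9 = chi_rho(e) = 9.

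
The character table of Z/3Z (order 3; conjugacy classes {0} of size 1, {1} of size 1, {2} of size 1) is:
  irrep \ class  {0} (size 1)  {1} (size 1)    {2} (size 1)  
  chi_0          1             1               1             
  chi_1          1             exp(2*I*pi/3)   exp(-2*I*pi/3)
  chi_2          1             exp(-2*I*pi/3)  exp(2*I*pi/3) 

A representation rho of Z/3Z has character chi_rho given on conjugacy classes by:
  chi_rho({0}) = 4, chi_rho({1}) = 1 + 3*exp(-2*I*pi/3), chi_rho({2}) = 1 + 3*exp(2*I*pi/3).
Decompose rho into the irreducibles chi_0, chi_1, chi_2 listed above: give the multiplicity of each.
Multiplicities: chi_0: 1, chi_1: 0, chi_2: 3.

Justification: Use <chi_rho, chi> = (1/|G|) sum_C |C| * chi_rho(C) * conj(chi(C)) with |G| = 3 for each irreducible chi in the table:
  <chi_rho, chi_0> = (1/3)[1*(4)*conj(1) + 1*(1 + 3*exp(-2*I*pi/3))*conj(1) + 1*(1 + 3*exp(2*I*pi/3))*conj(1)]
      = (1/3)[(4) + (1 + 3*exp(-2*I*pi/3)) + (1 + 3*exp(2*I*pi/3))] = 3/3 = 1
  <chi_rho, chi_1> = (1/3)[1*(4)*conj(1) + 1*(1 + 3*exp(-2*I*pi/3))*conj(exp(2*I*pi/3)) + 1*(1 + 3*exp(2*I*pi/3))*conj(exp(-2*I*pi/3))]
      = (1/3)[(4) + (exp(-2*I*pi/3) + 3*exp(2*I*pi/3)) + (3*exp(-2*I*pi/3) + exp(2*I*pi/3))] = 0/3 = 0
  <chi_rho, chi_2> = (1/3)[1*(4)*conj(1) + 1*(1 + 3*exp(-2*I*pi/3))*conj(exp(-2*I*pi/3)) + 1*(1 + 3*exp(2*I*pi/3))*conj(exp(2*I*pi/3))]
      = (1/3)[(4) + (3 + exp(2*I*pi/3)) + (3 + exp(-2*I*pi/3))] = 9/3 = 3
(Exp terms are combined using exp(i*s)*conj(exp(i*t)) = exp(i*(s-t)), and sums of them are collapsed using the identity that for every m > 1 the m distinct m-th roots of unity sum to 0, e.g. 1 + exp(2*I*pi/3) + exp(-2*I*pi/3) = 0.)
Dimension check: dim(rho) = sum (mult * dim) = 1*1 + 0*1 + 3*1 = 4 = chi_rho(e) = 4.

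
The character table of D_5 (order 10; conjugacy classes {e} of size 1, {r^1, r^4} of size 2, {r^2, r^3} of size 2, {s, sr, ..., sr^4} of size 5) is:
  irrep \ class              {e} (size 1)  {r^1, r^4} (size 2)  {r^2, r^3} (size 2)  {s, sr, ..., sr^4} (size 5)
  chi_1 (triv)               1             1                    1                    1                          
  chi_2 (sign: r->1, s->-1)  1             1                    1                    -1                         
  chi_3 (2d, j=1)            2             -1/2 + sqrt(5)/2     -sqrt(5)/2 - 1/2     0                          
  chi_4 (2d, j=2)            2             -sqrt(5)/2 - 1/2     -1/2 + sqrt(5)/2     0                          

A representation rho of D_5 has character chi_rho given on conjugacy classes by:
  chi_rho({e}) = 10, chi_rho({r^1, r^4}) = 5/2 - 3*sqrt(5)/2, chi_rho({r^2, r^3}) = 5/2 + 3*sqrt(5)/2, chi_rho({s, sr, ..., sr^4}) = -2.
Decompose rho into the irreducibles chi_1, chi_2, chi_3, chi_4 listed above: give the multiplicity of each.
Multiplicities: chi_1: 1, chi_2: 3, chi_3: 0, chi_4: 3.

Reasoning: Use <chi_rho, chi> = (1/|G|) sum_C |C| * chi_rho(C) * conj(chi(C)) with |G| = 10 for each irreducible chi in the table:
  <chi_rho, chi_1> = (1/10)[1*(10)*conj(1) + 2*(5/2 - 3*sqrt(5)/2)*conj(1) + 2*(5/2 + 3*sqrt(5)/2)*conj(1) + 5*(-2)*conj(1)]
      = (1/10)[(10) + (5 - 3*sqrt(5)) + (5 + 3*sqrt(5)) + (-10)] = 10/10 = 1
  <chi_rho, chi_2> = (1/10)[1*(10)*conj(1) + 2*(5/2 - 3*sqrt(5)/2)*conj(1) + 2*(5/2 + 3*sqrt(5)/2)*conj(1) + 5*(-2)*conj(-1)]
      = (1/10)[(10) + (5 - 3*sqrt(5)) + (5 + 3*sqrt(5)) + (10)] = 30/10 = 3
  <chi_rho, chi_3> = (1/10)[1*(10)*conj(2) + 2*(5/2 - 3*sqrt(5)/2)*conj(-1/2 + sqrt(5)/2) + 2*(5/2 + 3*sqrt(5)/2)*conj(-sqrt(5)/2 - 1/2) + 5*(-2)*conj(0)]
      = (1/10)[(20) + (-10 + 4*sqrt(5)) + (-10 - 4*sqrt(5)) + (0)] = 0/10 = 0
  <chi_rho, chi_4> = (1/10)[1*(10)*conj(2) + 2*(5/2 - 3*sqrt(5)/2)*conj(-sqrt(5)/2 - 1/2) + 2*(5/2 + 3*sqrt(5)/2)*conj(-1/2 + sqrt(5)/2) + 5*(-2)*conj(0)]
      = (1/10)[(20) + (5 - sqrt(5)) + (sqrt(5) + 5) + (0)] = 30/10 = 3
Dimension check: dim(rho) = sum (mult * dim) = 1*1 + 3*1 + 0*2 + 3*2 = 10 = chi_rho(e) = 10.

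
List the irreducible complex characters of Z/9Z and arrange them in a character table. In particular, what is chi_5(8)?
Character table of Z/9Z (irreps indexed chi_0,...,chi_8 with chi_k(m) = zeta_9^(k*m), zeta_9 = exp(2*pi*i/9)):
  irrep \ class  {0} (size 1)  {1} (size 1)    {2} (size 1)    {3} (size 1)    {4} (size 1)    {5} (size 1)    {6} (size 1)    {7} (size 1)    {8} (size 1)  
  chi_0          1             1               1               1               1               1               1               1               1             
  chi_1          1             exp(2*I*pi/9)   exp(4*I*pi/9)   exp(2*I*pi/3)   exp(8*I*pi/9)   exp(-8*I*pi/9)  exp(-2*I*pi/3)  exp(-4*I*pi/9)  exp(-2*I*pi/9)
  chi_2          1             exp(4*I*pi/9)   exp(8*I*pi/9)   exp(-2*I*pi/3)  exp(-2*I*pi/9)  exp(2*I*pi/9)   exp(2*I*pi/3)   exp(-8*I*pi/9)  exp(-4*I*pi/9)
  chi_3          1             exp(2*I*pi/3)   exp(-2*I*pi/3)  1               exp(2*I*pi/3)   exp(-2*I*pi/3)  1               exp(2*I*pi/3)   exp(-2*I*pi/3)
  chi_4          1             exp(8*I*pi/9)   exp(-2*I*pi/9)  exp(2*I*pi/3)   exp(-4*I*pi/9)  exp(4*I*pi/9)   exp(-2*I*pi/3)  exp(2*I*pi/9)   exp(-8*I*pi/9)
  chi_5          1             exp(-8*I*pi/9)  exp(2*I*pi/9)   exp(-2*I*pi/3)  exp(4*I*pi/9)   exp(-4*I*pi/9)  exp(2*I*pi/3)   exp(-2*I*pi/9)  exp(8*I*pi/9) 
  chi_6          1             exp(-2*I*pi/3)  exp(2*I*pi/3)   1               exp(-2*I*pi/3)  exp(2*I*pi/3)   1               exp(-2*I*pi/3)  exp(2*I*pi/3) 
  chi_7          1             exp(-4*I*pi/9)  exp(-8*I*pi/9)  exp(2*I*pi/3)   exp(2*I*pi/9)   exp(-2*I*pi/9)  exp(-2*I*pi/3)  exp(8*I*pi/9)   exp(4*I*pi/9) 
  chi_8          1             exp(-2*I*pi/9)  exp(-4*I*pi/9)  exp(-2*I*pi/3)  exp(-8*I*pi/9)  exp(8*I*pi/9)   exp(2*I*pi/3)   exp(4*I*pi/9)   exp(2*I*pi/9) 

Spot check: chi_5(8) = zeta_9^(5*8) = zeta_9^40 = exp(8*I*pi/9).

Argument: Z/9Z is abelian, so all 9 irreducible complex representations are 1-dimensional. They are given by chi_k(m) = zeta_9^(k*m) for k = 0,...,8. Row orthogonality: sum_m chi_k(m) conj(chi_l(m)) = 9 * [k = l].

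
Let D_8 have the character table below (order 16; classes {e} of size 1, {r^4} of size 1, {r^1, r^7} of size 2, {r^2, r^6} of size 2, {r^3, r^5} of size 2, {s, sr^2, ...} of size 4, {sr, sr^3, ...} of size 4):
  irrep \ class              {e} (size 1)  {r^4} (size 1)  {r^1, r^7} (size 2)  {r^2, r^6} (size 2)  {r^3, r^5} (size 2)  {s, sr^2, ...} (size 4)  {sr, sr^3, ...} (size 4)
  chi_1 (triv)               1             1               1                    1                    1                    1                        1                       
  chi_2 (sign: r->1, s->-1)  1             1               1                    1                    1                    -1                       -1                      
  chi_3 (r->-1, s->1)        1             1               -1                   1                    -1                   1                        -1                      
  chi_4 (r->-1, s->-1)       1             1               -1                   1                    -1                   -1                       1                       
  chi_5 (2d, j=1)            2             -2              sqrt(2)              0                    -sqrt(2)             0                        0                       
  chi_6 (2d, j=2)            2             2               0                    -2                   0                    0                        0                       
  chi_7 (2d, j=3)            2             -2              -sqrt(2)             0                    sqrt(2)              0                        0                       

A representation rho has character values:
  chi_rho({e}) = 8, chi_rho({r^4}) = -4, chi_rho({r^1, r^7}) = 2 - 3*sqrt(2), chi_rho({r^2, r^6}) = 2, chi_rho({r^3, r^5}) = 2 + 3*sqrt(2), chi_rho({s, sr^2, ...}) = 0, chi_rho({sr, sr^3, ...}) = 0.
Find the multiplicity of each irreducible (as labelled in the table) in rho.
Multiplicities: chi_1: 1, chi_2: 1, chi_3: 0, chi_4: 0, chi_5: 0, chi_6: 0, chi_7: 3.

Justification: Use <chi_rho, chi> = (1/|G|) sum_C |C| * chi_rho(C) * conj(chi(C)) with |G| = 16 for each irreducible chi in the table:
  <chi_rho, chi_1> = (1/16)[1*(8)*conj(1) + 1*(-4)*conj(1) + 2*(2 - 3*sqrt(2))*conj(1) + 2*(2)*conj(1) + 2*(2 + 3*sqrt(2))*conj(1) + 4*(0)*conj(1) + 4*(0)*conj(1)]
      = (1/16)[(8) + (-4) + (4 - 6*sqrt(2)) + (4) + (4 + 6*sqrt(2)) + (0) + (0)] = 16/16 = 1
  <chi_rho, chi_2> = (1/16)[1*(8)*conj(1) + 1*(-4)*conj(1) + 2*(2 - 3*sqrt(2))*conj(1) + 2*(2)*conj(1) + 2*(2 + 3*sqrt(2))*conj(1) + 4*(0)*conj(-1) + 4*(0)*conj(-1)]
      = (1/16)[(8) + (-4) + (4 - 6*sqrt(2)) + (4) + (4 + 6*sqrt(2)) + (0) + (0)] = 16/16 = 1
  <chi_rho, chi_3> = (1/16)[1*(8)*conj(1) + 1*(-4)*conj(1) + 2*(2 - 3*sqrt(2))*conj(-1) + 2*(2)*conj(1) + 2*(2 + 3*sqrt(2))*conj(-1) + 4*(0)*conj(1) + 4*(0)*conj(-1)]
      = (1/16)[(8) + (-4) + (-4 + 6*sqrt(2)) + (4) + (-6*sqrt(2) - 4) + (0) + (0)] = 0/16 = 0
  <chi_rho, chi_4> = (1/16)[1*(8)*conj(1) + 1*(-4)*conj(1) + 2*(2 - 3*sqrt(2))*conj(-1) + 2*(2)*conj(1) + 2*(2 + 3*sqrt(2))*conj(-1) + 4*(0)*conj(-1) + 4*(0)*conj(1)]
      = (1/16)[(8) + (-4) + (-4 + 6*sqrt(2)) + (4) + (-6*sqrt(2) - 4) + (0) + (0)] = 0/16 = 0
  <chi_rho, chi_5> = (1/16)[1*(8)*conj(2) + 1*(-4)*conj(-2) + 2*(2 - 3*sqrt(2))*conj(sqrt(2)) + 2*(2)*conj(0) + 2*(2 + 3*sqrt(2))*conj(-sqrt(2)) + 4*(0)*conj(0) + 4*(0)*conj(0)]
      = (1/16)[(16) + (8) + (-12 + 4*sqrt(2)) + (0) + (-12 - 4*sqrt(2)) + (0) + (0)] = 0/16 = 0
  <chi_rho, chi_6> = (1/16)[1*(8)*conj(2) + 1*(-4)*conj(2) + 2*(2 - 3*sqrt(2))*conj(0) + 2*(2)*conj(-2) + 2*(2 + 3*sqrt(2))*conj(0) + 4*(0)*conj(0) + 4*(0)*conj(0)]
      = (1/16)[(16) + (-8) + (0) + (-8) + (0) + (0) + (0)] = 0/16 = 0
  <chi_rho, chi_7> = (1/16)[1*(8)*conj(2) + 1*(-4)*conj(-2) + 2*(2 - 3*sqrt(2))*conj(-sqrt(2)) + 2*(2)*conj(0) + 2*(2 + 3*sqrt(2))*conj(sqrt(2)) + 4*(0)*conj(0) + 4*(0)*conj(0)]
      = (1/16)[(16) + (8) + (12 - 4*sqrt(2)) + (0) + (4*sqrt(2) + 12) + (0) + (0)] = 48/16 = 3
Dimension check: dim(rho) = sum (mult * dim) = 1*1 + 1*1 + 0*1 + 0*1 + 0*2 + 0*2 + 3*2 = 8 = chi_rho(e) = 8.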